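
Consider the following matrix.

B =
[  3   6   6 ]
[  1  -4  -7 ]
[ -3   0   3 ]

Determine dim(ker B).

Row reduce to echelon form.
R2 ← R2 − (1/3)·R1: [0, -6, -9]
R3 ← R3 + R1: [0, 6, 9]
R3 ← R3 + R2: [0, 0, 0]
2 nonzero rows, so rank(B) = 2.
B has 3 columns; by rank–nullity, nullity = 3 − 2 = 1.

1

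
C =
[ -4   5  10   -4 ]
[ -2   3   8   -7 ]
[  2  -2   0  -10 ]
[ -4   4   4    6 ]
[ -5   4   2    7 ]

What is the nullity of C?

Row reduce to echelon form.
R2 ← R2 − (1/2)·R1: [0, 1/2, 3, -5]
R3 ← R3 + (1/2)·R1: [0, 1/2, 5, -12]
R4 ← R4 − R1: [0, -1, -6, 10]
R5 ← R5 − (5/4)·R1: [0, -9/4, -21/2, 12]
R3 ← R3 − R2: [0, 0, 2, -7]
R4 ← R4 + (2)·R2: [0, 0, 0, 0]
R5 ← R5 + (9/2)·R2: [0, 0, 3, -21/2]
R5 ← R5 − (3/2)·R3: [0, 0, 0, 0]
3 nonzero rows, so rank(C) = 3.
C has 4 columns; by rank–nullity, nullity = 4 − 3 = 1.

1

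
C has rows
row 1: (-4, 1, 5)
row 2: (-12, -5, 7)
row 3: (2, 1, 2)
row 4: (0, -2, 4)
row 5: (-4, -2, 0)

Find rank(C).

Row reduce to echelon form.
R2 ← R2 − (3)·R1: [0, -8, -8]
R3 ← R3 + (1/2)·R1: [0, 3/2, 9/2]
R5 ← R5 − R1: [0, -3, -5]
R3 ← R3 + (3/16)·R2: [0, 0, 3]
R4 ← R4 − (1/4)·R2: [0, 0, 6]
R5 ← R5 − (3/8)·R2: [0, 0, -2]
R4 ← R4 − (2)·R3: [0, 0, 0]
R5 ← R5 + (2/3)·R3: [0, 0, 0]
Echelon form has 3 nonzero rows, so rank(C) = 3.

3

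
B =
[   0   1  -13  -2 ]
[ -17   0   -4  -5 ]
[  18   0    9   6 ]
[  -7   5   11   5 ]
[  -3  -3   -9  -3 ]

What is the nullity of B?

Row reduce to echelon form.
Swap R1 ↔ R2
R3 ← R3 + (18/17)·R1: [0, 0, 81/17, 12/17]
R4 ← R4 − (7/17)·R1: [0, 5, 215/17, 120/17]
R5 ← R5 − (3/17)·R1: [0, -3, -141/17, -36/17]
R4 ← R4 − (5)·R2: [0, 0, 1320/17, 290/17]
R5 ← R5 + (3)·R2: [0, 0, -804/17, -138/17]
R4 ← R4 − (440/27)·R3: [0, 0, 0, 50/9]
R5 ← R5 + (268/27)·R3: [0, 0, 0, -10/9]
R5 ← R5 + (1/5)·R4: [0, 0, 0, 0]
4 nonzero rows, so rank(B) = 4.
B has 4 columns; by rank–nullity, nullity = 4 − 4 = 0.

0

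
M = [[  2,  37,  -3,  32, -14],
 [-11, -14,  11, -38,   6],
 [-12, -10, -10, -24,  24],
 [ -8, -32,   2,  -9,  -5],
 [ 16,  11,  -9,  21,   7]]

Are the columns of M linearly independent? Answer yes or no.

yes

Row reduce M to echelon form.
R2 ← R2 + (11/2)·R1: [0, 379/2, -11/2, 138, -71]
R3 ← R3 + (6)·R1: [0, 212, -28, 168, -60]
R4 ← R4 + (4)·R1: [0, 116, -10, 119, -61]
R5 ← R5 − (8)·R1: [0, -285, 15, -235, 119]
R3 ← R3 − (424/379)·R2: [0, 0, -8280/379, 5160/379, 7364/379]
R4 ← R4 − (232/379)·R2: [0, 0, -2514/379, 13085/379, -6647/379]
R5 ← R5 + (570/379)·R2: [0, 0, 2550/379, -10405/379, 4631/379]
R4 ← R4 − (419/1380)·R3: [0, 0, 0, 699/23, -8086/345]
R5 ← R5 + (85/276)·R3: [0, 0, 0, -535/23, 1256/69]
R5 ← R5 + (535/699)·R4: [0, 0, 0, 0, 554/2097]
5 pivots among 5 columns.
Every column is a pivot column, so the columns are linearly independent.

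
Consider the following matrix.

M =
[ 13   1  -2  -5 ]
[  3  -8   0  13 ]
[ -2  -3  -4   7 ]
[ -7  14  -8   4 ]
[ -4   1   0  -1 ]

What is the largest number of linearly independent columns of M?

Row reduce to echelon form.
R2 ← R2 − (3/13)·R1: [0, -107/13, 6/13, 184/13]
R3 ← R3 + (2/13)·R1: [0, -37/13, -56/13, 81/13]
R4 ← R4 + (7/13)·R1: [0, 189/13, -118/13, 17/13]
R5 ← R5 + (4/13)·R1: [0, 17/13, -8/13, -33/13]
R3 ← R3 − (37/107)·R2: [0, 0, -478/107, 143/107]
R4 ← R4 + (189/107)·R2: [0, 0, -884/107, 2815/107]
R5 ← R5 + (17/107)·R2: [0, 0, -58/107, -31/107]
R4 ← R4 − (442/239)·R3: [0, 0, 0, 5697/239]
R5 ← R5 − (29/239)·R3: [0, 0, 0, -108/239]
R5 ← R5 + (4/211)·R4: [0, 0, 0, 0]
Echelon form has 4 nonzero rows, so rank(M) = 4.
The rank gives the maximum number of linearly independent columns: 4.

4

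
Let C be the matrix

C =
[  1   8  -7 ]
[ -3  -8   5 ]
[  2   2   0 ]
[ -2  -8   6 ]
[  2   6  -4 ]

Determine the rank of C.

Row reduce to echelon form.
R2 ← R2 + (3)·R1: [0, 16, -16]
R3 ← R3 − (2)·R1: [0, -14, 14]
R4 ← R4 + (2)·R1: [0, 8, -8]
R5 ← R5 − (2)·R1: [0, -10, 10]
R3 ← R3 + (7/8)·R2: [0, 0, 0]
R4 ← R4 − (1/2)·R2: [0, 0, 0]
R5 ← R5 + (5/8)·R2: [0, 0, 0]
Echelon form has 2 nonzero rows, so rank(C) = 2.

2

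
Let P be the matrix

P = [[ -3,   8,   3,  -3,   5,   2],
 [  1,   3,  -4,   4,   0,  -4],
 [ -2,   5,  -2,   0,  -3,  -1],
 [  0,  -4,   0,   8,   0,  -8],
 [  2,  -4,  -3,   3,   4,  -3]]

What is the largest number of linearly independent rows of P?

5

Row reduce to echelon form.
R2 ← R2 + (1/3)·R1: [0, 17/3, -3, 3, 5/3, -10/3]
R3 ← R3 − (2/3)·R1: [0, -1/3, -4, 2, -19/3, -7/3]
R5 ← R5 + (2/3)·R1: [0, 4/3, -1, 1, 22/3, -5/3]
R3 ← R3 + (1/17)·R2: [0, 0, -71/17, 37/17, -106/17, -43/17]
R4 ← R4 + (12/17)·R2: [0, 0, -36/17, 172/17, 20/17, -176/17]
R5 ← R5 − (4/17)·R2: [0, 0, -5/17, 5/17, 118/17, -15/17]
R4 ← R4 − (36/71)·R3: [0, 0, 0, 640/71, 308/71, -644/71]
R5 ← R5 − (5/71)·R3: [0, 0, 0, 10/71, 524/71, -50/71]
R5 ← R5 − (1/64)·R4: [0, 0, 0, 0, 117/16, -9/16]
Echelon form has 5 nonzero rows, so rank(P) = 5.
The rank gives the maximum number of linearly independent rows: 5.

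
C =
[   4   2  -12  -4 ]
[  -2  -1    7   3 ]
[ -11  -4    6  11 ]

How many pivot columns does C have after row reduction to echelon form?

3

Row reduce to echelon form.
R2 ← R2 + (1/2)·R1: [0, 0, 1, 1]
R3 ← R3 + (11/4)·R1: [0, 3/2, -27, 0]
Swap R2 ↔ R3
Echelon form has 3 nonzero rows, so rank(C) = 3.
Each nonzero row contributes one pivot column: 3 pivot columns.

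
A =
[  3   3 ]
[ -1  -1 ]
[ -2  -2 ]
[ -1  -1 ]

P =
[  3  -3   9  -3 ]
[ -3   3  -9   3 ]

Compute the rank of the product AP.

0

First compute AP:
[[  0,   0,   0,   0],
 [  0,   0,   0,   0],
 [  0,   0,   0,   0],
 [  0,   0,   0,   0]]
Now row reduce the product.
0 nonzero rows, so rank(AP) = 0.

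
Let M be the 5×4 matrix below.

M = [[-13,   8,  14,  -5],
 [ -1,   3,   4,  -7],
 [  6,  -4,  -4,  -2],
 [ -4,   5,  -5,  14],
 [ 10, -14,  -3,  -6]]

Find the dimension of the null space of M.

1

Row reduce to echelon form.
R2 ← R2 − (1/13)·R1: [0, 31/13, 38/13, -86/13]
R3 ← R3 + (6/13)·R1: [0, -4/13, 32/13, -56/13]
R4 ← R4 − (4/13)·R1: [0, 33/13, -121/13, 202/13]
R5 ← R5 + (10/13)·R1: [0, -102/13, 101/13, -128/13]
R3 ← R3 + (4/31)·R2: [0, 0, 88/31, -160/31]
R4 ← R4 − (33/31)·R2: [0, 0, -385/31, 700/31]
R5 ← R5 + (102/31)·R2: [0, 0, 539/31, -980/31]
R4 ← R4 + (35/8)·R3: [0, 0, 0, 0]
R5 ← R5 − (49/8)·R3: [0, 0, 0, 0]
3 nonzero rows, so rank(M) = 3.
M has 4 columns; by rank–nullity, nullity = 4 − 3 = 1.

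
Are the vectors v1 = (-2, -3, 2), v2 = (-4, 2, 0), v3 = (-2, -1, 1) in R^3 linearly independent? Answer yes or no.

no

Form the matrix with these vectors as rows and row reduce.
R2 ← R2 − (2)·R1: [0, 8, -4]
R3 ← R3 − R1: [0, 2, -1]
R3 ← R3 − (1/4)·R2: [0, 0, 0]
2 nonzero rows, so the 3 vectors span a space of dimension 2.
Since 2 < 3, the vectors are linearly dependent.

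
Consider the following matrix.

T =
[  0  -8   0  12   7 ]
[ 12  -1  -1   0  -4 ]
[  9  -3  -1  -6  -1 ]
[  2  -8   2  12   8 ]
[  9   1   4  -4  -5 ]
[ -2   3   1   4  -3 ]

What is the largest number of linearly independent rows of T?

Row reduce to echelon form.
Swap R1 ↔ R2
R3 ← R3 − (3/4)·R1: [0, -9/4, -1/4, -6, 2]
R4 ← R4 − (1/6)·R1: [0, -47/6, 13/6, 12, 26/3]
R5 ← R5 − (3/4)·R1: [0, 7/4, 19/4, -4, -2]
R6 ← R6 + (1/6)·R1: [0, 17/6, 5/6, 4, -11/3]
R3 ← R3 − (9/32)·R2: [0, 0, -1/4, -75/8, 1/32]
R4 ← R4 − (47/48)·R2: [0, 0, 13/6, 1/4, 29/16]
R5 ← R5 + (7/32)·R2: [0, 0, 19/4, -11/8, -15/32]
R6 ← R6 + (17/48)·R2: [0, 0, 5/6, 33/4, -19/16]
R4 ← R4 + (26/3)·R3: [0, 0, 0, -81, 25/12]
R5 ← R5 + (19)·R3: [0, 0, 0, -359/2, 1/8]
R6 ← R6 + (10/3)·R3: [0, 0, 0, -23, -13/12]
R5 ← R5 − (359/162)·R4: [0, 0, 0, 0, -2183/486]
R6 ← R6 − (23/81)·R4: [0, 0, 0, 0, -407/243]
R6 ← R6 − (22/59)·R5: [0, 0, 0, 0, 0]
Echelon form has 5 nonzero rows, so rank(T) = 5.
The rank gives the maximum number of linearly independent rows: 5.

5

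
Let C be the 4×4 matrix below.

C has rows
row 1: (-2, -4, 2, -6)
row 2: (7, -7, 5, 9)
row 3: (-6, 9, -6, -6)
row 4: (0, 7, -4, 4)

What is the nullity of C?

Row reduce to echelon form.
R2 ← R2 + (7/2)·R1: [0, -21, 12, -12]
R3 ← R3 − (3)·R1: [0, 21, -12, 12]
R3 ← R3 + R2: [0, 0, 0, 0]
R4 ← R4 + (1/3)·R2: [0, 0, 0, 0]
2 nonzero rows, so rank(C) = 2.
C has 4 columns; by rank–nullity, nullity = 4 − 2 = 2.

2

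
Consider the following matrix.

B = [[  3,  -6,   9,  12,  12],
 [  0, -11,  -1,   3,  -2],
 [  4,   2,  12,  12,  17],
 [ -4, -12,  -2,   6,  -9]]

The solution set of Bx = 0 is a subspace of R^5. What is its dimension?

Row reduce to echelon form.
R3 ← R3 − (4/3)·R1: [0, 10, 0, -4, 1]
R4 ← R4 + (4/3)·R1: [0, -20, 10, 22, 7]
R3 ← R3 + (10/11)·R2: [0, 0, -10/11, -14/11, -9/11]
R4 ← R4 − (20/11)·R2: [0, 0, 130/11, 182/11, 117/11]
R4 ← R4 + (13)·R3: [0, 0, 0, 0, 0]
3 nonzero rows, so rank(B) = 3.
B has 5 columns; by rank–nullity, nullity = 5 − 3 = 2.

2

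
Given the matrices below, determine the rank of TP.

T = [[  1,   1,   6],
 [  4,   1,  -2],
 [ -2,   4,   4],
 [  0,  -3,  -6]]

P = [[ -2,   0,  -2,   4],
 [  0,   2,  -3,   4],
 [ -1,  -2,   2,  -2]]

First compute TP:
[[ -8, -10,   7,  -4],
 [ -6,   6, -15,  24],
 [  0,   0,   0,   0],
 [  6,   6,  -3,   0]]
Now row reduce the product.
R2 ← R2 − (3/4)·R1: [0, 27/2, -81/4, 27]
R4 ← R4 + (3/4)·R1: [0, -3/2, 9/4, -3]
R4 ← R4 + (1/9)·R2: [0, 0, 0, 0]
2 nonzero rows, so rank(TP) = 2.

2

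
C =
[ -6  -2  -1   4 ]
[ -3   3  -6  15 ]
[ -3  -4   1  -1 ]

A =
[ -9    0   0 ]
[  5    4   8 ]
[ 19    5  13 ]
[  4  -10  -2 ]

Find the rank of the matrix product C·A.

First compute CA:
[[ 41, -53, -37],
 [-12, -168, -84],
 [ 22,  -1, -17]]
Now row reduce the product.
R2 ← R2 + (12/41)·R1: [0, -7524/41, -3888/41]
R3 ← R3 − (22/41)·R1: [0, 1125/41, 117/41]
R3 ← R3 + (125/836)·R2: [0, 0, -2367/209]
3 nonzero rows, so rank(CA) = 3.

3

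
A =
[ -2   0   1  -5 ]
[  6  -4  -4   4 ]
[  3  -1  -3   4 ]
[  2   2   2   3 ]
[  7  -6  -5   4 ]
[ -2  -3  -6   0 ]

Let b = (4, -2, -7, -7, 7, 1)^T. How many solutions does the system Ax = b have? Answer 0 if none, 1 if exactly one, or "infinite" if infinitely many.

Row reduce the augmented matrix [A | b].
R2 ← R2 + (3)·R1: [0, -4, -1, -11, 10]
R3 ← R3 + (3/2)·R1: [0, -1, -3/2, -7/2, -1]
R4 ← R4 + R1: [0, 2, 3, -2, -3]
R5 ← R5 + (7/2)·R1: [0, -6, -3/2, -27/2, 21]
R6 ← R6 − R1: [0, -3, -7, 5, -3]
R3 ← R3 − (1/4)·R2: [0, 0, -5/4, -3/4, -7/2]
R4 ← R4 + (1/2)·R2: [0, 0, 5/2, -15/2, 2]
R5 ← R5 − (3/2)·R2: [0, 0, 0, 3, 6]
R6 ← R6 − (3/4)·R2: [0, 0, -25/4, 53/4, -21/2]
R4 ← R4 + (2)·R3: [0, 0, 0, -9, -5]
R6 ← R6 − (5)·R3: [0, 0, 0, 17, 7]
R5 ← R5 + (1/3)·R4: [0, 0, 0, 0, 13/3]
R6 ← R6 + (17/9)·R4: [0, 0, 0, 0, -22/9]
R6 ← R6 + (22/39)·R5: [0, 0, 0, 0, 0]
The echelon form has 5 nonzero rows; the last pivot sits in the augmented column, so rank(A) = 4 but rank([A|b]) = 5.
Since the ranks differ, the system is inconsistent.
It has no solutions.

0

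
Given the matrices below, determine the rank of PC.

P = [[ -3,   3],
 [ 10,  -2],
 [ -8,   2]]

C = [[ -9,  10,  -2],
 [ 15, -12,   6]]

2

First compute PC:
[[ 72, -66,  24],
 [-120, 124, -32],
 [102, -104,  28]]
Now row reduce the product.
R2 ← R2 + (5/3)·R1: [0, 14, 8]
R3 ← R3 − (17/12)·R1: [0, -21/2, -6]
R3 ← R3 + (3/4)·R2: [0, 0, 0]
2 nonzero rows, so rank(PC) = 2.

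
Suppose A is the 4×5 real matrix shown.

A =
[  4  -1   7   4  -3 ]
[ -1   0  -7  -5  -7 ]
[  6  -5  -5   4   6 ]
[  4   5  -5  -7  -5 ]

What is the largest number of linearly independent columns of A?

4

Row reduce to echelon form.
R2 ← R2 + (1/4)·R1: [0, -1/4, -21/4, -4, -31/4]
R3 ← R3 − (3/2)·R1: [0, -7/2, -31/2, -2, 21/2]
R4 ← R4 − R1: [0, 6, -12, -11, -2]
R3 ← R3 − (14)·R2: [0, 0, 58, 54, 119]
R4 ← R4 + (24)·R2: [0, 0, -138, -107, -188]
R4 ← R4 + (69/29)·R3: [0, 0, 0, 623/29, 2759/29]
Echelon form has 4 nonzero rows, so rank(A) = 4.
The rank gives the maximum number of linearly independent columns: 4.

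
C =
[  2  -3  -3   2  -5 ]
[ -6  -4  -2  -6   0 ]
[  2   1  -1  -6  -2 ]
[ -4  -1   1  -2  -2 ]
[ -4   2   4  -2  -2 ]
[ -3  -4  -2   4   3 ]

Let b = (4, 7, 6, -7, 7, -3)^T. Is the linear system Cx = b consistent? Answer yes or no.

no

Row reduce the augmented matrix [C | b].
R2 ← R2 + (3)·R1: [0, -13, -11, 0, -15, 19]
R3 ← R3 − R1: [0, 4, 2, -8, 3, 2]
R4 ← R4 + (2)·R1: [0, -7, -5, 2, -12, 1]
R5 ← R5 + (2)·R1: [0, -4, -2, 2, -12, 15]
R6 ← R6 + (3/2)·R1: [0, -17/2, -13/2, 7, -9/2, 3]
R3 ← R3 + (4/13)·R2: [0, 0, -18/13, -8, -21/13, 102/13]
R4 ← R4 − (7/13)·R2: [0, 0, 12/13, 2, -51/13, -120/13]
R5 ← R5 − (4/13)·R2: [0, 0, 18/13, 2, -96/13, 119/13]
R6 ← R6 − (17/26)·R2: [0, 0, 9/13, 7, 69/13, -245/26]
R4 ← R4 + (2/3)·R3: [0, 0, 0, -10/3, -5, -4]
R5 ← R5 + R3: [0, 0, 0, -6, -9, 17]
R6 ← R6 + (1/2)·R3: [0, 0, 0, 3, 9/2, -11/2]
R5 ← R5 − (9/5)·R4: [0, 0, 0, 0, 0, 121/5]
R6 ← R6 + (9/10)·R4: [0, 0, 0, 0, 0, -91/10]
R6 ← R6 + (91/242)·R5: [0, 0, 0, 0, 0, 0]
The echelon form has 5 nonzero rows; the last pivot sits in the augmented column, so rank(C) = 4 but rank([C|b]) = 5.
Since the ranks differ, the system is inconsistent.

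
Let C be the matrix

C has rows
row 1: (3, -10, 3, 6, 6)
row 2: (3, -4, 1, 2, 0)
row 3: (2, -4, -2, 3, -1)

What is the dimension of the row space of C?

3

Row reduce to echelon form.
R2 ← R2 − R1: [0, 6, -2, -4, -6]
R3 ← R3 − (2/3)·R1: [0, 8/3, -4, -1, -5]
R3 ← R3 − (4/9)·R2: [0, 0, -28/9, 7/9, -7/3]
Echelon form has 3 nonzero rows, so rank(C) = 3.
The row space has dimension equal to the rank: 3.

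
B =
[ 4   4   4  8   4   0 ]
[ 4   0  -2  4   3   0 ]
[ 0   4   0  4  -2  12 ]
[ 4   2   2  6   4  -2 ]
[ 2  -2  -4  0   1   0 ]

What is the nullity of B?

3

Row reduce to echelon form.
R2 ← R2 − R1: [0, -4, -6, -4, -1, 0]
R4 ← R4 − R1: [0, -2, -2, -2, 0, -2]
R5 ← R5 − (1/2)·R1: [0, -4, -6, -4, -1, 0]
R3 ← R3 + R2: [0, 0, -6, 0, -3, 12]
R4 ← R4 − (1/2)·R2: [0, 0, 1, 0, 1/2, -2]
R5 ← R5 − R2: [0, 0, 0, 0, 0, 0]
R4 ← R4 + (1/6)·R3: [0, 0, 0, 0, 0, 0]
3 nonzero rows, so rank(B) = 3.
B has 6 columns; by rank–nullity, nullity = 6 − 3 = 3.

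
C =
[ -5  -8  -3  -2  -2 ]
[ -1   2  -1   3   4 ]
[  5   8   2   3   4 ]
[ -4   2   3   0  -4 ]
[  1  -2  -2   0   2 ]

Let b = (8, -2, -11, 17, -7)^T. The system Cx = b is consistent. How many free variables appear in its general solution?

Row reduce the augmented matrix [C | b].
R2 ← R2 − (1/5)·R1: [0, 18/5, -2/5, 17/5, 22/5, -18/5]
R3 ← R3 + R1: [0, 0, -1, 1, 2, -3]
R4 ← R4 − (4/5)·R1: [0, 42/5, 27/5, 8/5, -12/5, 53/5]
R5 ← R5 + (1/5)·R1: [0, -18/5, -13/5, -2/5, 8/5, -27/5]
R4 ← R4 − (7/3)·R2: [0, 0, 19/3, -19/3, -38/3, 19]
R5 ← R5 + R2: [0, 0, -3, 3, 6, -9]
R4 ← R4 + (19/3)·R3: [0, 0, 0, 0, 0, 0]
R5 ← R5 − (3)·R3: [0, 0, 0, 0, 0, 0]
The echelon form has 3 nonzero rows, and every pivot lies in the first 5 columns, so rank(C) = rank([C|b]) = 3.
The system is consistent.
Free variables = (unknowns) − (rank) = 5 − 3 = 2.

2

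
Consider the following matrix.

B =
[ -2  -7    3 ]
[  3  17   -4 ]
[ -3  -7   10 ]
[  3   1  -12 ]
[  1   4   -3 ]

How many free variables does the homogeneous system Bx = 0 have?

0

Row reduce to echelon form.
R2 ← R2 + (3/2)·R1: [0, 13/2, 1/2]
R3 ← R3 − (3/2)·R1: [0, 7/2, 11/2]
R4 ← R4 + (3/2)·R1: [0, -19/2, -15/2]
R5 ← R5 + (1/2)·R1: [0, 1/2, -3/2]
R3 ← R3 − (7/13)·R2: [0, 0, 68/13]
R4 ← R4 + (19/13)·R2: [0, 0, -88/13]
R5 ← R5 − (1/13)·R2: [0, 0, -20/13]
R4 ← R4 + (22/17)·R3: [0, 0, 0]
R5 ← R5 + (5/17)·R3: [0, 0, 0]
3 nonzero rows, so rank(B) = 3.
B has 3 columns; by rank–nullity, nullity = 3 − 3 = 0.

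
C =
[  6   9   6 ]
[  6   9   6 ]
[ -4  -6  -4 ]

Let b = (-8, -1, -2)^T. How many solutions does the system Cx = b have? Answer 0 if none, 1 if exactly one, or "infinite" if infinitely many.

0

Row reduce the augmented matrix [C | b].
R2 ← R2 − R1: [0, 0, 0, 7]
R3 ← R3 + (2/3)·R1: [0, 0, 0, -22/3]
R3 ← R3 + (22/21)·R2: [0, 0, 0, 0]
The echelon form has 2 nonzero rows; the last pivot sits in the augmented column, so rank(C) = 1 but rank([C|b]) = 2.
Since the ranks differ, the system is inconsistent.
It has no solutions.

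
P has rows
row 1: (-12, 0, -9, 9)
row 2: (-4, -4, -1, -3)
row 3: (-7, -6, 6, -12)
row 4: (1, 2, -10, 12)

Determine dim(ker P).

1

Row reduce to echelon form.
R2 ← R2 − (1/3)·R1: [0, -4, 2, -6]
R3 ← R3 − (7/12)·R1: [0, -6, 45/4, -69/4]
R4 ← R4 + (1/12)·R1: [0, 2, -43/4, 51/4]
R3 ← R3 − (3/2)·R2: [0, 0, 33/4, -33/4]
R4 ← R4 + (1/2)·R2: [0, 0, -39/4, 39/4]
R4 ← R4 + (13/11)·R3: [0, 0, 0, 0]
3 nonzero rows, so rank(P) = 3.
P has 4 columns; by rank–nullity, nullity = 4 − 3 = 1.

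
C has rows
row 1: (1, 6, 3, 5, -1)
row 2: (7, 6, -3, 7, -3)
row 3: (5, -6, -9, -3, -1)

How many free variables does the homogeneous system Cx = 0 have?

3

Row reduce to echelon form.
R2 ← R2 − (7)·R1: [0, -36, -24, -28, 4]
R3 ← R3 − (5)·R1: [0, -36, -24, -28, 4]
R3 ← R3 − R2: [0, 0, 0, 0, 0]
2 nonzero rows, so rank(C) = 2.
C has 5 columns; by rank–nullity, nullity = 5 − 2 = 3.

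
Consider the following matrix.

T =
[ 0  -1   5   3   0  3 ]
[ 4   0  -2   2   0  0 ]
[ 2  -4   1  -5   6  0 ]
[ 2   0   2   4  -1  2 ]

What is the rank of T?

3

Row reduce to echelon form.
Swap R1 ↔ R2
R3 ← R3 − (1/2)·R1: [0, -4, 2, -6, 6, 0]
R4 ← R4 − (1/2)·R1: [0, 0, 3, 3, -1, 2]
R3 ← R3 − (4)·R2: [0, 0, -18, -18, 6, -12]
R4 ← R4 + (1/6)·R3: [0, 0, 0, 0, 0, 0]
Echelon form has 3 nonzero rows, so rank(T) = 3.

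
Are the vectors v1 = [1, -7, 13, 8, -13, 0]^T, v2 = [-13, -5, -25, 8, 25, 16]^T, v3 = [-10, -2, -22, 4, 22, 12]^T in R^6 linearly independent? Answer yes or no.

no

Form the matrix with these vectors as rows and row reduce.
R2 ← R2 + (13)·R1: [0, -96, 144, 112, -144, 16]
R3 ← R3 + (10)·R1: [0, -72, 108, 84, -108, 12]
R3 ← R3 − (3/4)·R2: [0, 0, 0, 0, 0, 0]
2 nonzero rows, so the 3 vectors span a space of dimension 2.
Since 2 < 3, the vectors are linearly dependent.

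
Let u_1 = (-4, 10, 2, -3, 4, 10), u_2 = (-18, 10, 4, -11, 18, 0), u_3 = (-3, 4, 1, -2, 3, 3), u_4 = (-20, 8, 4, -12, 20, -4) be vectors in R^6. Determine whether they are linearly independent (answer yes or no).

Form the matrix with these vectors as rows and row reduce.
R2 ← R2 − (9/2)·R1: [0, -35, -5, 5/2, 0, -45]
R3 ← R3 − (3/4)·R1: [0, -7/2, -1/2, 1/4, 0, -9/2]
R4 ← R4 − (5)·R1: [0, -42, -6, 3, 0, -54]
R3 ← R3 − (1/10)·R2: [0, 0, 0, 0, 0, 0]
R4 ← R4 − (6/5)·R2: [0, 0, 0, 0, 0, 0]
2 nonzero rows, so the 4 vectors span a space of dimension 2.
Since 2 < 4, the vectors are linearly dependent.

no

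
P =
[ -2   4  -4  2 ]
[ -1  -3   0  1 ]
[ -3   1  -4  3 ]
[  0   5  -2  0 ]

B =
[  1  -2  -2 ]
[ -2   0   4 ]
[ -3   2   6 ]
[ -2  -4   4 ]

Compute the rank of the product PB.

2

First compute PB:
[[ -2, -12,   4],
 [  3,  -2,  -6],
 [  1, -14,  -2],
 [ -4,  -4,   8]]
Now row reduce the product.
R2 ← R2 + (3/2)·R1: [0, -20, 0]
R3 ← R3 + (1/2)·R1: [0, -20, 0]
R4 ← R4 − (2)·R1: [0, 20, 0]
R3 ← R3 − R2: [0, 0, 0]
R4 ← R4 + R2: [0, 0, 0]
2 nonzero rows, so rank(PB) = 2.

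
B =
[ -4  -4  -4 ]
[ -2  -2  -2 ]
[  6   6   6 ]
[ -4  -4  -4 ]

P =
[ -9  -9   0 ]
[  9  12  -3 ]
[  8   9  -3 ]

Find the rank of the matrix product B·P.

1

First compute BP:
[[-32, -48,  24],
 [-16, -24,  12],
 [ 48,  72, -36],
 [-32, -48,  24]]
Now row reduce the product.
R2 ← R2 − (1/2)·R1: [0, 0, 0]
R3 ← R3 + (3/2)·R1: [0, 0, 0]
R4 ← R4 − R1: [0, 0, 0]
1 nonzero row, so rank(BP) = 1.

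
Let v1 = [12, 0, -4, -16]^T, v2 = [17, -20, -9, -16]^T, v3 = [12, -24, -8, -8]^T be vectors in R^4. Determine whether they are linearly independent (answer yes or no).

no

Form the matrix with these vectors as rows and row reduce.
R2 ← R2 − (17/12)·R1: [0, -20, -10/3, 20/3]
R3 ← R3 − R1: [0, -24, -4, 8]
R3 ← R3 − (6/5)·R2: [0, 0, 0, 0]
2 nonzero rows, so the 3 vectors span a space of dimension 2.
Since 2 < 3, the vectors are linearly dependent.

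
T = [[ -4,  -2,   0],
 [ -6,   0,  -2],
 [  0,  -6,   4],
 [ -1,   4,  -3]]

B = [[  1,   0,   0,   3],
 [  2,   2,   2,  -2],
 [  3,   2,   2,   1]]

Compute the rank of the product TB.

2

First compute TB:
[[ -8,  -4,  -4,  -8],
 [-12,  -4,  -4, -20],
 [  0,  -4,  -4,  16],
 [ -2,   2,   2, -14]]
Now row reduce the product.
R2 ← R2 − (3/2)·R1: [0, 2, 2, -8]
R4 ← R4 − (1/4)·R1: [0, 3, 3, -12]
R3 ← R3 + (2)·R2: [0, 0, 0, 0]
R4 ← R4 − (3/2)·R2: [0, 0, 0, 0]
2 nonzero rows, so rank(TB) = 2.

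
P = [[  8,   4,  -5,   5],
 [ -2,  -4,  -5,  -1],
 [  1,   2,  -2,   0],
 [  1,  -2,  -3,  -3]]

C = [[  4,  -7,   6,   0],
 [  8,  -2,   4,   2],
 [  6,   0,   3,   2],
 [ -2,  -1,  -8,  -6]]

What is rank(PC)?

4

First compute PC:
[[ 24, -69,   9, -32],
 [-68,  23, -35, -12],
 [  8, -11,   8,   0],
 [-24,   0,  13,   8]]
Now row reduce the product.
R2 ← R2 + (17/6)·R1: [0, -345/2, -19/2, -308/3]
R3 ← R3 − (1/3)·R1: [0, 12, 5, 32/3]
R4 ← R4 + R1: [0, -69, 22, -24]
R3 ← R3 + (8/115)·R2: [0, 0, 499/115, 1216/345]
R4 ← R4 − (2/5)·R2: [0, 0, 129/5, 256/15]
R4 ← R4 − (2967/499)·R3: [0, 0, 0, -5824/1497]
4 nonzero rows, so rank(PC) = 4.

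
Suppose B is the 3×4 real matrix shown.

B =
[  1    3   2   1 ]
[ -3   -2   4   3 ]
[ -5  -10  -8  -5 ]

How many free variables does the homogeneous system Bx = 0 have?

Row reduce to echelon form.
R2 ← R2 + (3)·R1: [0, 7, 10, 6]
R3 ← R3 + (5)·R1: [0, 5, 2, 0]
R3 ← R3 − (5/7)·R2: [0, 0, -36/7, -30/7]
3 nonzero rows, so rank(B) = 3.
B has 4 columns; by rank–nullity, nullity = 4 − 3 = 1.

1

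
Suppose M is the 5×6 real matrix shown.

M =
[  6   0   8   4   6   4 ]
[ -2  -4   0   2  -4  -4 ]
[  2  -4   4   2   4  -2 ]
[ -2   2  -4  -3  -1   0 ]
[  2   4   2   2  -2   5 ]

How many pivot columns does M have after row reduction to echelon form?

3

Row reduce to echelon form.
R2 ← R2 + (1/3)·R1: [0, -4, 8/3, 10/3, -2, -8/3]
R3 ← R3 − (1/3)·R1: [0, -4, 4/3, 2/3, 2, -10/3]
R4 ← R4 + (1/3)·R1: [0, 2, -4/3, -5/3, 1, 4/3]
R5 ← R5 − (1/3)·R1: [0, 4, -2/3, 2/3, -4, 11/3]
R3 ← R3 − R2: [0, 0, -4/3, -8/3, 4, -2/3]
R4 ← R4 + (1/2)·R2: [0, 0, 0, 0, 0, 0]
R5 ← R5 + R2: [0, 0, 2, 4, -6, 1]
R5 ← R5 + (3/2)·R3: [0, 0, 0, 0, 0, 0]
Echelon form has 3 nonzero rows, so rank(M) = 3.
Each nonzero row contributes one pivot column: 3 pivot columns.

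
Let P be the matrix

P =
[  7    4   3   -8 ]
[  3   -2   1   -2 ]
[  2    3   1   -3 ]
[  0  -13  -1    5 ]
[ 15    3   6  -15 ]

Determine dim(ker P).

Row reduce to echelon form.
R2 ← R2 − (3/7)·R1: [0, -26/7, -2/7, 10/7]
R3 ← R3 − (2/7)·R1: [0, 13/7, 1/7, -5/7]
R5 ← R5 − (15/7)·R1: [0, -39/7, -3/7, 15/7]
R3 ← R3 + (1/2)·R2: [0, 0, 0, 0]
R4 ← R4 − (7/2)·R2: [0, 0, 0, 0]
R5 ← R5 − (3/2)·R2: [0, 0, 0, 0]
2 nonzero rows, so rank(P) = 2.
P has 4 columns; by rank–nullity, nullity = 4 − 2 = 2.

2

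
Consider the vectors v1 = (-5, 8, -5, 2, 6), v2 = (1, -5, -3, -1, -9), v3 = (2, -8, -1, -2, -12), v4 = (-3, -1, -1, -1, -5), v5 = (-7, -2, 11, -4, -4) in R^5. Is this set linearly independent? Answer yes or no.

Form the matrix with these vectors as rows and row reduce.
R2 ← R2 + (1/5)·R1: [0, -17/5, -4, -3/5, -39/5]
R3 ← R3 + (2/5)·R1: [0, -24/5, -3, -6/5, -48/5]
R4 ← R4 − (3/5)·R1: [0, -29/5, 2, -11/5, -43/5]
R5 ← R5 − (7/5)·R1: [0, -66/5, 18, -34/5, -62/5]
R3 ← R3 − (24/17)·R2: [0, 0, 45/17, -6/17, 24/17]
R4 ← R4 − (29/17)·R2: [0, 0, 150/17, -20/17, 80/17]
R5 ← R5 − (66/17)·R2: [0, 0, 570/17, -76/17, 304/17]
R4 ← R4 − (10/3)·R3: [0, 0, 0, 0, 0]
R5 ← R5 − (38/3)·R3: [0, 0, 0, 0, 0]
3 nonzero rows, so the 5 vectors span a space of dimension 3.
Since 3 < 5, the vectors are linearly dependent.

no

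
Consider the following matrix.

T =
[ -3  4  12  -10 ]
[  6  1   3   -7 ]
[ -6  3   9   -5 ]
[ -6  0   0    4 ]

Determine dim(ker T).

2

Row reduce to echelon form.
R2 ← R2 + (2)·R1: [0, 9, 27, -27]
R3 ← R3 − (2)·R1: [0, -5, -15, 15]
R4 ← R4 − (2)·R1: [0, -8, -24, 24]
R3 ← R3 + (5/9)·R2: [0, 0, 0, 0]
R4 ← R4 + (8/9)·R2: [0, 0, 0, 0]
2 nonzero rows, so rank(T) = 2.
T has 4 columns; by rank–nullity, nullity = 4 − 2 = 2.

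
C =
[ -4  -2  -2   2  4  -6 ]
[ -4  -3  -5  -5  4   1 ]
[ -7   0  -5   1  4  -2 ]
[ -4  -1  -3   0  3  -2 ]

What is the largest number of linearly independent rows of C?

3

Row reduce to echelon form.
R2 ← R2 − R1: [0, -1, -3, -7, 0, 7]
R3 ← R3 − (7/4)·R1: [0, 7/2, -3/2, -5/2, -3, 17/2]
R4 ← R4 − R1: [0, 1, -1, -2, -1, 4]
R3 ← R3 + (7/2)·R2: [0, 0, -12, -27, -3, 33]
R4 ← R4 + R2: [0, 0, -4, -9, -1, 11]
R4 ← R4 − (1/3)·R3: [0, 0, 0, 0, 0, 0]
Echelon form has 3 nonzero rows, so rank(C) = 3.
The rank gives the maximum number of linearly independent rows: 3.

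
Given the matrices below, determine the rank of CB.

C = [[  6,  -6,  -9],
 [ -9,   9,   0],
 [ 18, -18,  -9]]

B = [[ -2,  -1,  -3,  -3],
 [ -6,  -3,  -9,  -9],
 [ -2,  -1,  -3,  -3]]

1

First compute CB:
[[ 42,  21,  63,  63],
 [-36, -18, -54, -54],
 [ 90,  45, 135, 135]]
Now row reduce the product.
R2 ← R2 + (6/7)·R1: [0, 0, 0, 0]
R3 ← R3 − (15/7)·R1: [0, 0, 0, 0]
1 nonzero row, so rank(CB) = 1.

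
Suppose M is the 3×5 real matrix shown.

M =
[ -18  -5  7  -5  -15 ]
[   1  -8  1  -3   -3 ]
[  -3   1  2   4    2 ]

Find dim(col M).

3

Row reduce to echelon form.
R2 ← R2 + (1/18)·R1: [0, -149/18, 25/18, -59/18, -23/6]
R3 ← R3 − (1/6)·R1: [0, 11/6, 5/6, 29/6, 9/2]
R3 ← R3 + (33/149)·R2: [0, 0, 170/149, 612/149, 544/149]
Echelon form has 3 nonzero rows, so rank(M) = 3.
The column space has dimension equal to the rank: 3.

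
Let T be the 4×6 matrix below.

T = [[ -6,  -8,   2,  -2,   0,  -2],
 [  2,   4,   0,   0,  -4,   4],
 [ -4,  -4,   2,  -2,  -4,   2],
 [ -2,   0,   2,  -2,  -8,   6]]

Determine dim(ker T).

Row reduce to echelon form.
R2 ← R2 + (1/3)·R1: [0, 4/3, 2/3, -2/3, -4, 10/3]
R3 ← R3 − (2/3)·R1: [0, 4/3, 2/3, -2/3, -4, 10/3]
R4 ← R4 − (1/3)·R1: [0, 8/3, 4/3, -4/3, -8, 20/3]
R3 ← R3 − R2: [0, 0, 0, 0, 0, 0]
R4 ← R4 − (2)·R2: [0, 0, 0, 0, 0, 0]
2 nonzero rows, so rank(T) = 2.
T has 6 columns; by rank–nullity, nullity = 6 − 2 = 4.

4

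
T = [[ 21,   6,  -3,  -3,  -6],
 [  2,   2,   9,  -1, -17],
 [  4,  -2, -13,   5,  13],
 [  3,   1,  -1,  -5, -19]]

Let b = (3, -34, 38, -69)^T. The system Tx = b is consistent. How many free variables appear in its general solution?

1

Row reduce the augmented matrix [T | b].
R2 ← R2 − (2/21)·R1: [0, 10/7, 65/7, -5/7, -115/7, -240/7]
R3 ← R3 − (4/21)·R1: [0, -22/7, -87/7, 39/7, 99/7, 262/7]
R4 ← R4 − (1/7)·R1: [0, 1/7, -4/7, -32/7, -127/7, -486/7]
R3 ← R3 + (11/5)·R2: [0, 0, 8, 4, -22, -38]
R4 ← R4 − (1/10)·R2: [0, 0, -3/2, -9/2, -33/2, -66]
R4 ← R4 + (3/16)·R3: [0, 0, 0, -15/4, -165/8, -585/8]
The echelon form has 4 nonzero rows, and every pivot lies in the first 5 columns, so rank(T) = rank([T|b]) = 4.
The system is consistent.
Free variables = (unknowns) − (rank) = 5 − 4 = 1.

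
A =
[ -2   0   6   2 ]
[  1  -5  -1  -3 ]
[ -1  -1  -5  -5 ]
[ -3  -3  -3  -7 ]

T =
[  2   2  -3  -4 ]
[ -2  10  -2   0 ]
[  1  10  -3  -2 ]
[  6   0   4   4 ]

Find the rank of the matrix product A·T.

3

First compute AT:
[[ 14,  56,  -4,   4],
 [ -7, -58,  -2, -14],
 [-35, -62,   0,  -6],
 [-45, -66,  -4, -10]]
Now row reduce the product.
R2 ← R2 + (1/2)·R1: [0, -30, -4, -12]
R3 ← R3 + (5/2)·R1: [0, 78, -10, 4]
R4 ← R4 + (45/14)·R1: [0, 114, -118/7, 20/7]
R3 ← R3 + (13/5)·R2: [0, 0, -102/5, -136/5]
R4 ← R4 + (19/5)·R2: [0, 0, -1122/35, -1496/35]
R4 ← R4 − (11/7)·R3: [0, 0, 0, 0]
3 nonzero rows, so rank(AT) = 3.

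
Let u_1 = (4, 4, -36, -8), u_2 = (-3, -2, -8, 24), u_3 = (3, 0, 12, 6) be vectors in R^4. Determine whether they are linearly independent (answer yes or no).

Form the matrix with these vectors as rows and row reduce.
R2 ← R2 + (3/4)·R1: [0, 1, -35, 18]
R3 ← R3 − (3/4)·R1: [0, -3, 39, 12]
R3 ← R3 + (3)·R2: [0, 0, -66, 66]
3 nonzero rows, so the 3 vectors span a space of dimension 3.
Since 3 = 3, the vectors are linearly independent.

yes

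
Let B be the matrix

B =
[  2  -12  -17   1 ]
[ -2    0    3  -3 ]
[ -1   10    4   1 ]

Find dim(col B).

Row reduce to echelon form.
R2 ← R2 + R1: [0, -12, -14, -2]
R3 ← R3 + (1/2)·R1: [0, 4, -9/2, 3/2]
R3 ← R3 + (1/3)·R2: [0, 0, -55/6, 5/6]
Echelon form has 3 nonzero rows, so rank(B) = 3.
The column space has dimension equal to the rank: 3.

3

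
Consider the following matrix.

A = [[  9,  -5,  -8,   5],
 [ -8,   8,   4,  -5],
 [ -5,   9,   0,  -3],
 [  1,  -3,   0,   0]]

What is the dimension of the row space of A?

Row reduce to echelon form.
R2 ← R2 + (8/9)·R1: [0, 32/9, -28/9, -5/9]
R3 ← R3 + (5/9)·R1: [0, 56/9, -40/9, -2/9]
R4 ← R4 − (1/9)·R1: [0, -22/9, 8/9, -5/9]
R3 ← R3 − (7/4)·R2: [0, 0, 1, 3/4]
R4 ← R4 + (11/16)·R2: [0, 0, -5/4, -15/16]
R4 ← R4 + (5/4)·R3: [0, 0, 0, 0]
Echelon form has 3 nonzero rows, so rank(A) = 3.
The row space has dimension equal to the rank: 3.

3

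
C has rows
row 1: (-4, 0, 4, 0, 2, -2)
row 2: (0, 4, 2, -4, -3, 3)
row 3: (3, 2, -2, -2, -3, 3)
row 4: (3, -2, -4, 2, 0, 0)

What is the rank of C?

Row reduce to echelon form.
R3 ← R3 + (3/4)·R1: [0, 2, 1, -2, -3/2, 3/2]
R4 ← R4 + (3/4)·R1: [0, -2, -1, 2, 3/2, -3/2]
R3 ← R3 − (1/2)·R2: [0, 0, 0, 0, 0, 0]
R4 ← R4 + (1/2)·R2: [0, 0, 0, 0, 0, 0]
Echelon form has 2 nonzero rows, so rank(C) = 2.

2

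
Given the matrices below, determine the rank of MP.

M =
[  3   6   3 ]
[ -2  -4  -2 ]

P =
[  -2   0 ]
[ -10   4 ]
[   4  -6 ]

1

First compute MP:
[[-54,   6],
 [ 36,  -4]]
Now row reduce the product.
R2 ← R2 + (2/3)·R1: [0, 0]
1 nonzero row, so rank(MP) = 1.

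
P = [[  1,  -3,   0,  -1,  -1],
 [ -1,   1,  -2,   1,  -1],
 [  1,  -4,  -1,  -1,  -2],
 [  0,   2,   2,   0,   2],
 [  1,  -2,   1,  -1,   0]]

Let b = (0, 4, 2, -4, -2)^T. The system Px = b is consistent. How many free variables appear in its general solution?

3

Row reduce the augmented matrix [P | b].
R2 ← R2 + R1: [0, -2, -2, 0, -2, 4]
R3 ← R3 − R1: [0, -1, -1, 0, -1, 2]
R5 ← R5 − R1: [0, 1, 1, 0, 1, -2]
R3 ← R3 − (1/2)·R2: [0, 0, 0, 0, 0, 0]
R4 ← R4 + R2: [0, 0, 0, 0, 0, 0]
R5 ← R5 + (1/2)·R2: [0, 0, 0, 0, 0, 0]
The echelon form has 2 nonzero rows, and every pivot lies in the first 5 columns, so rank(P) = rank([P|b]) = 2.
The system is consistent.
Free variables = (unknowns) − (rank) = 5 − 2 = 3.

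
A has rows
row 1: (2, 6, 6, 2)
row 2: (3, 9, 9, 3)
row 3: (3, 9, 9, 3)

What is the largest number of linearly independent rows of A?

1

Row reduce to echelon form.
R2 ← R2 − (3/2)·R1: [0, 0, 0, 0]
R3 ← R3 − (3/2)·R1: [0, 0, 0, 0]
Echelon form has 1 nonzero row, so rank(A) = 1.
The rank gives the maximum number of linearly independent rows: 1.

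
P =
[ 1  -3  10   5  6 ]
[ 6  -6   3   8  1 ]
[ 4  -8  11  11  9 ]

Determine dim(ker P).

2

Row reduce to echelon form.
R2 ← R2 − (6)·R1: [0, 12, -57, -22, -35]
R3 ← R3 − (4)·R1: [0, 4, -29, -9, -15]
R3 ← R3 − (1/3)·R2: [0, 0, -10, -5/3, -10/3]
3 nonzero rows, so rank(P) = 3.
P has 5 columns; by rank–nullity, nullity = 5 − 3 = 2.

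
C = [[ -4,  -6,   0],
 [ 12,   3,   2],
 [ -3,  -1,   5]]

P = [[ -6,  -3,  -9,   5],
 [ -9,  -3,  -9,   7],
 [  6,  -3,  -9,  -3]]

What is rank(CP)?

2

First compute CP:
[[ 78,  30,  90, -62],
 [-87, -51, -153,  75],
 [ 57,  -3,  -9, -37]]
Now row reduce the product.
R2 ← R2 + (29/26)·R1: [0, -228/13, -684/13, 76/13]
R3 ← R3 − (19/26)·R1: [0, -324/13, -972/13, 108/13]
R3 ← R3 − (27/19)·R2: [0, 0, 0, 0]
2 nonzero rows, so rank(CP) = 2.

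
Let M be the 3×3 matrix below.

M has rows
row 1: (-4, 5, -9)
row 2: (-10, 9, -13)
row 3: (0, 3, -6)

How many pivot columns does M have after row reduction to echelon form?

Row reduce to echelon form.
R2 ← R2 − (5/2)·R1: [0, -7/2, 19/2]
R3 ← R3 + (6/7)·R2: [0, 0, 15/7]
Echelon form has 3 nonzero rows, so rank(M) = 3.
Each nonzero row contributes one pivot column: 3 pivot columns.

3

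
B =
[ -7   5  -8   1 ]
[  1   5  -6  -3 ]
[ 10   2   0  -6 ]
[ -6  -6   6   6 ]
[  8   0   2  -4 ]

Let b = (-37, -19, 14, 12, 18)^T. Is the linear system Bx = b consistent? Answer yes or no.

Row reduce the augmented matrix [B | b].
R2 ← R2 + (1/7)·R1: [0, 40/7, -50/7, -20/7, -170/7]
R3 ← R3 + (10/7)·R1: [0, 64/7, -80/7, -32/7, -272/7]
R4 ← R4 − (6/7)·R1: [0, -72/7, 90/7, 36/7, 306/7]
R5 ← R5 + (8/7)·R1: [0, 40/7, -50/7, -20/7, -170/7]
R3 ← R3 − (8/5)·R2: [0, 0, 0, 0, 0]
R4 ← R4 + (9/5)·R2: [0, 0, 0, 0, 0]
R5 ← R5 − R2: [0, 0, 0, 0, 0]
The echelon form has 2 nonzero rows, and every pivot lies in the first 4 columns, so rank(B) = rank([B|b]) = 2.
The system is consistent.

yes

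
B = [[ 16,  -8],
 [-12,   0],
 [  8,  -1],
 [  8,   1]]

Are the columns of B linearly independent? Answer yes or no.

yes

Row reduce B to echelon form.
R2 ← R2 + (3/4)·R1: [0, -6]
R3 ← R3 − (1/2)·R1: [0, 3]
R4 ← R4 − (1/2)·R1: [0, 5]
R3 ← R3 + (1/2)·R2: [0, 0]
R4 ← R4 + (5/6)·R2: [0, 0]
2 pivots among 2 columns.
Every column is a pivot column, so the columns are linearly independent.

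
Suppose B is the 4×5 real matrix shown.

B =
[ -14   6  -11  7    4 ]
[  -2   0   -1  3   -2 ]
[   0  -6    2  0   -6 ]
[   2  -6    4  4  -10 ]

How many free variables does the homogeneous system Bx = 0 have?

Row reduce to echelon form.
R2 ← R2 − (1/7)·R1: [0, -6/7, 4/7, 2, -18/7]
R4 ← R4 + (1/7)·R1: [0, -36/7, 17/7, 5, -66/7]
R3 ← R3 − (7)·R2: [0, 0, -2, -14, 12]
R4 ← R4 − (6)·R2: [0, 0, -1, -7, 6]
R4 ← R4 − (1/2)·R3: [0, 0, 0, 0, 0]
3 nonzero rows, so rank(B) = 3.
B has 5 columns; by rank–nullity, nullity = 5 − 3 = 2.

2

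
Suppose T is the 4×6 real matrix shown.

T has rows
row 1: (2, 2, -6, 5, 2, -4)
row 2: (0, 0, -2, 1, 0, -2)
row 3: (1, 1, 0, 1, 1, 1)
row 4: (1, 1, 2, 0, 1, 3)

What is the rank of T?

2

Row reduce to echelon form.
R3 ← R3 − (1/2)·R1: [0, 0, 3, -3/2, 0, 3]
R4 ← R4 − (1/2)·R1: [0, 0, 5, -5/2, 0, 5]
R3 ← R3 + (3/2)·R2: [0, 0, 0, 0, 0, 0]
R4 ← R4 + (5/2)·R2: [0, 0, 0, 0, 0, 0]
Echelon form has 2 nonzero rows, so rank(T) = 2.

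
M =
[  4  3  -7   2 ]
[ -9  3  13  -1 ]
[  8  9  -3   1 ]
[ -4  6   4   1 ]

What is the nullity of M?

0

Row reduce to echelon form.
R2 ← R2 + (9/4)·R1: [0, 39/4, -11/4, 7/2]
R3 ← R3 − (2)·R1: [0, 3, 11, -3]
R4 ← R4 + R1: [0, 9, -3, 3]
R3 ← R3 − (4/13)·R2: [0, 0, 154/13, -53/13]
R4 ← R4 − (12/13)·R2: [0, 0, -6/13, -3/13]
R4 ← R4 + (3/77)·R3: [0, 0, 0, -30/77]
4 nonzero rows, so rank(M) = 4.
M has 4 columns; by rank–nullity, nullity = 4 − 4 = 0.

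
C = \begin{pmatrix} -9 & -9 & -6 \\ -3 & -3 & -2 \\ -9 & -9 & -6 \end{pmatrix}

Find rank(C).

1

Row reduce to echelon form.
R2 ← R2 − (1/3)·R1: [0, 0, 0]
R3 ← R3 − R1: [0, 0, 0]
Echelon form has 1 nonzero row, so rank(C) = 1.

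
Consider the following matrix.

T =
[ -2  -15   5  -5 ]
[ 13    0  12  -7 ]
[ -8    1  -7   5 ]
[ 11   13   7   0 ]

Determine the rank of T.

Row reduce to echelon form.
R2 ← R2 + (13/2)·R1: [0, -195/2, 89/2, -79/2]
R3 ← R3 − (4)·R1: [0, 61, -27, 25]
R4 ← R4 + (11/2)·R1: [0, -139/2, 69/2, -55/2]
R3 ← R3 + (122/195)·R2: [0, 0, 164/195, 56/195]
R4 ← R4 − (139/195)·R2: [0, 0, 542/195, 128/195]
R4 ← R4 − (271/82)·R3: [0, 0, 0, -12/41]
Echelon form has 4 nonzero rows, so rank(T) = 4.

4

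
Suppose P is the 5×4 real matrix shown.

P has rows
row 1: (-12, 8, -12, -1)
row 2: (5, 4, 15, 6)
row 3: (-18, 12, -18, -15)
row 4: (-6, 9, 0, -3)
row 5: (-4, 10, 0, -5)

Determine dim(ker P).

Row reduce to echelon form.
R2 ← R2 + (5/12)·R1: [0, 22/3, 10, 67/12]
R3 ← R3 − (3/2)·R1: [0, 0, 0, -27/2]
R4 ← R4 − (1/2)·R1: [0, 5, 6, -5/2]
R5 ← R5 − (1/3)·R1: [0, 22/3, 4, -14/3]
R4 ← R4 − (15/22)·R2: [0, 0, -9/11, -555/88]
R5 ← R5 − R2: [0, 0, -6, -41/4]
Swap R3 ↔ R4
R5 ← R5 − (22/3)·R3: [0, 0, 0, 36]
R5 ← R5 + (8/3)·R4: [0, 0, 0, 0]
4 nonzero rows, so rank(P) = 4.
P has 4 columns; by rank–nullity, nullity = 4 − 4 = 0.

0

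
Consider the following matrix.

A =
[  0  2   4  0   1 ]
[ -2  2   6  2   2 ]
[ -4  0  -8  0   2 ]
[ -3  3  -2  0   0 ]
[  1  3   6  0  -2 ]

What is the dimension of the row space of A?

4

Row reduce to echelon form.
Swap R1 ↔ R2
R3 ← R3 − (2)·R1: [0, -4, -20, -4, -2]
R4 ← R4 − (3/2)·R1: [0, 0, -11, -3, -3]
R5 ← R5 + (1/2)·R1: [0, 4, 9, 1, -1]
R3 ← R3 + (2)·R2: [0, 0, -12, -4, 0]
R5 ← R5 − (2)·R2: [0, 0, 1, 1, -3]
R4 ← R4 − (11/12)·R3: [0, 0, 0, 2/3, -3]
R5 ← R5 + (1/12)·R3: [0, 0, 0, 2/3, -3]
R5 ← R5 − R4: [0, 0, 0, 0, 0]
Echelon form has 4 nonzero rows, so rank(A) = 4.
The row space has dimension equal to the rank: 4.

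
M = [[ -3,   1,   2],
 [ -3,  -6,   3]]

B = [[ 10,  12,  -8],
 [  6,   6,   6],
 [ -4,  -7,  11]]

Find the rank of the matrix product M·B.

First compute MB:
[[-32, -44,  52],
 [-78, -93,  21]]
Now row reduce the product.
R2 ← R2 − (39/16)·R1: [0, 57/4, -423/4]
2 nonzero rows, so rank(MB) = 2.

2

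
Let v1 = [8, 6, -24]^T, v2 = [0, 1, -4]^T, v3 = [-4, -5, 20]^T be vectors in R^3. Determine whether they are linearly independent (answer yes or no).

Form the matrix with these vectors as rows and row reduce.
R3 ← R3 + (1/2)·R1: [0, -2, 8]
R3 ← R3 + (2)·R2: [0, 0, 0]
2 nonzero rows, so the 3 vectors span a space of dimension 2.
Since 2 < 3, the vectors are linearly dependent.

no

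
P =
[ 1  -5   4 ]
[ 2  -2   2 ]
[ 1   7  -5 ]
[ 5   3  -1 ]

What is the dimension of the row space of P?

2

Row reduce to echelon form.
R2 ← R2 − (2)·R1: [0, 8, -6]
R3 ← R3 − R1: [0, 12, -9]
R4 ← R4 − (5)·R1: [0, 28, -21]
R3 ← R3 − (3/2)·R2: [0, 0, 0]
R4 ← R4 − (7/2)·R2: [0, 0, 0]
Echelon form has 2 nonzero rows, so rank(P) = 2.
The row space has dimension equal to the rank: 2.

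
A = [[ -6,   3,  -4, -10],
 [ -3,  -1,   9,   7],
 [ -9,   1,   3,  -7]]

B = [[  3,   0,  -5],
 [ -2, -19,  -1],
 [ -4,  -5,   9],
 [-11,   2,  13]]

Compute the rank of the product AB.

First compute AB:
[[102, -57, -139],
 [-120, -12, 188],
 [ 36, -48, -20]]
Now row reduce the product.
R2 ← R2 + (20/17)·R1: [0, -1344/17, 416/17]
R3 ← R3 − (6/17)·R1: [0, -474/17, 494/17]
R3 ← R3 − (79/224)·R2: [0, 0, 143/7]
3 nonzero rows, so rank(AB) = 3.

3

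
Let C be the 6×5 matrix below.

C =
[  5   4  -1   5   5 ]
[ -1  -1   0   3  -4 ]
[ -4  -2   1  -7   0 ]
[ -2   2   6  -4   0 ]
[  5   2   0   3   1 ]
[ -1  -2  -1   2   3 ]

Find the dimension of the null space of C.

Row reduce to echelon form.
R2 ← R2 + (1/5)·R1: [0, -1/5, -1/5, 4, -3]
R3 ← R3 + (4/5)·R1: [0, 6/5, 1/5, -3, 4]
R4 ← R4 + (2/5)·R1: [0, 18/5, 28/5, -2, 2]
R5 ← R5 − R1: [0, -2, 1, -2, -4]
R6 ← R6 + (1/5)·R1: [0, -6/5, -6/5, 3, 4]
R3 ← R3 + (6)·R2: [0, 0, -1, 21, -14]
R4 ← R4 + (18)·R2: [0, 0, 2, 70, -52]
R5 ← R5 − (10)·R2: [0, 0, 3, -42, 26]
R6 ← R6 − (6)·R2: [0, 0, 0, -21, 22]
R4 ← R4 + (2)·R3: [0, 0, 0, 112, -80]
R5 ← R5 + (3)·R3: [0, 0, 0, 21, -16]
R5 ← R5 − (3/16)·R4: [0, 0, 0, 0, -1]
R6 ← R6 + (3/16)·R4: [0, 0, 0, 0, 7]
R6 ← R6 + (7)·R5: [0, 0, 0, 0, 0]
5 nonzero rows, so rank(C) = 5.
C has 5 columns; by rank–nullity, nullity = 5 − 5 = 0.

0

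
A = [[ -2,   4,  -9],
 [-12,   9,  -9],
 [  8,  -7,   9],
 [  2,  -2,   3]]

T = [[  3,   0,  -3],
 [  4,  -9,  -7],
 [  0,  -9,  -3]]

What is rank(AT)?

First compute AT:
[[ 10,  45,   5],
 [  0,   0,   0],
 [ -4, -18,  -2],
 [ -2,  -9,  -1]]
Now row reduce the product.
R3 ← R3 + (2/5)·R1: [0, 0, 0]
R4 ← R4 + (1/5)·R1: [0, 0, 0]
1 nonzero row, so rank(AT) = 1.

1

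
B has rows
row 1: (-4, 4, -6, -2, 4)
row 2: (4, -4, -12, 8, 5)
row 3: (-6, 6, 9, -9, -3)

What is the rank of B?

2

Row reduce to echelon form.
R2 ← R2 + R1: [0, 0, -18, 6, 9]
R3 ← R3 − (3/2)·R1: [0, 0, 18, -6, -9]
R3 ← R3 + R2: [0, 0, 0, 0, 0]
Echelon form has 2 nonzero rows, so rank(B) = 2.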